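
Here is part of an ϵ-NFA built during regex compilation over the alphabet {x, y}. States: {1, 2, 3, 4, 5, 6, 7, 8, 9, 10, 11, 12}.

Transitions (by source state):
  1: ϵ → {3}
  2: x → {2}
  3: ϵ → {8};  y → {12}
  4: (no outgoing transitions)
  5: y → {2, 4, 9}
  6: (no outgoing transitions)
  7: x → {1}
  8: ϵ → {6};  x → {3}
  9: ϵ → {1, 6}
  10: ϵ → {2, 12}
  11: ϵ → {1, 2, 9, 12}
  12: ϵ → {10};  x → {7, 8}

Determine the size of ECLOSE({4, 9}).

6

Start with {4, 9}.
From 9 via ϵ: add 1, 6.
From 1 via ϵ: add 3.
From 3 via ϵ: add 8.
ϵ-closure = {1, 3, 4, 6, 8, 9}, which has 6 states.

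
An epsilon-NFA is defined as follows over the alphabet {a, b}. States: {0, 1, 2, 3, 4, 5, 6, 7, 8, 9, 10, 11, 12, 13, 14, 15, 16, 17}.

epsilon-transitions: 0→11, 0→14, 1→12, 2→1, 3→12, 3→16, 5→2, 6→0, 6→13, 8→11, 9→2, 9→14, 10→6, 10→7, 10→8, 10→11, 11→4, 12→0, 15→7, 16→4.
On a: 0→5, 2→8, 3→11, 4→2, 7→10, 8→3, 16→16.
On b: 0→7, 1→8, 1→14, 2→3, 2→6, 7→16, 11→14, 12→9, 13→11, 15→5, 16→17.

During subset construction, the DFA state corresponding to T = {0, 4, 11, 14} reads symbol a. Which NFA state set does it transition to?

{0, 1, 2, 4, 5, 11, 12, 14}

0 on a → {5}.
4 on a → {2}.
No a-transition from 11, 14.
Union after reading a: {2, 5}.
Now take the epsilon-closure:
From 2 via epsilon: add 1.
From 1 via epsilon: add 12.
From 12 via epsilon: add 0.
From 0 via epsilon: add 11, 14.
From 11 via epsilon: add 4.
No new states can be added; the closed set is {0, 1, 2, 4, 5, 11, 12, 14}.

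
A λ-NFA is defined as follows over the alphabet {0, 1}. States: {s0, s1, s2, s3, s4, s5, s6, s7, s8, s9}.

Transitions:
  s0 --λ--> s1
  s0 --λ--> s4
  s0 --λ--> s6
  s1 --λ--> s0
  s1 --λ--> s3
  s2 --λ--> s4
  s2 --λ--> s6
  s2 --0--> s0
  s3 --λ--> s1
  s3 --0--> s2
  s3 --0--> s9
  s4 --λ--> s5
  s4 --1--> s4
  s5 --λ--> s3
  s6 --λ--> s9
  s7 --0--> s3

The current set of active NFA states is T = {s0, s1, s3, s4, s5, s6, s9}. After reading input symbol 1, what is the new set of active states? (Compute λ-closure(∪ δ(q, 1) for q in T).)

{s0, s1, s3, s4, s5, s6, s9}

s4 on 1 → {s4}.
No 1-transition from s0, s1, s3, s5, s6, s9.
Union after reading 1: {s4}.
Now take the λ-closure:
From s4 via λ: add s5.
From s5 via λ: add s3.
From s3 via λ: add s1.
From s1 via λ: add s0.
From s0 via λ: add s6.
From s6 via λ: add s9.
No new states can be added; the closed set is {s0, s1, s3, s4, s5, s6, s9}.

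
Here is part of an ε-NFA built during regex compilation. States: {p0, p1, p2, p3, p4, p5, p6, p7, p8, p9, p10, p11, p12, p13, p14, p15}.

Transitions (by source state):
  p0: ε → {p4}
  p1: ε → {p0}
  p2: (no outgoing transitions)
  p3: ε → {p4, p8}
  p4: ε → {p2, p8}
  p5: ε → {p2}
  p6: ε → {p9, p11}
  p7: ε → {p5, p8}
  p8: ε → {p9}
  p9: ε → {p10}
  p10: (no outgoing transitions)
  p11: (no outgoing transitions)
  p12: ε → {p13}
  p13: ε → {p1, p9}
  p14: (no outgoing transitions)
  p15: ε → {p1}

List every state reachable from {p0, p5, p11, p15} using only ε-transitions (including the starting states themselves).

{p0, p1, p2, p4, p5, p8, p9, p10, p11, p15}

Start with {p0, p5, p11, p15}.
From p0 via ε: add p4.
From p5 via ε: add p2.
From p15 via ε: add p1.
From p4 via ε: add p8.
From p8 via ε: add p9.
From p9 via ε: add p10.
No new states can be added; the closed set is {p0, p1, p2, p4, p5, p8, p9, p10, p11, p15}.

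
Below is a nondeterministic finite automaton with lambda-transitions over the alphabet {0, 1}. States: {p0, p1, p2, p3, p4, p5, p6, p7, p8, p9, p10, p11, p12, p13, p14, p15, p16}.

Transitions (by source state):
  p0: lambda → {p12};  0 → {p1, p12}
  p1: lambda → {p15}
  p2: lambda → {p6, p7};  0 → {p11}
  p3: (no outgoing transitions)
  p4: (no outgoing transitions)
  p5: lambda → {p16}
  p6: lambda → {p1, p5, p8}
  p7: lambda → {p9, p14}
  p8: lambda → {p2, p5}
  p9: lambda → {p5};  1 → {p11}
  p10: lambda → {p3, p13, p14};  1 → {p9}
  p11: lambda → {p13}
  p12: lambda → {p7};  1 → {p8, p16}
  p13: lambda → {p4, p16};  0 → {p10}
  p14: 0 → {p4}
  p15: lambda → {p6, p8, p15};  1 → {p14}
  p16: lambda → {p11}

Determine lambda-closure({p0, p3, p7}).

{p0, p3, p4, p5, p7, p9, p11, p12, p13, p14, p16}

Start with {p0, p3, p7}.
From p0 via lambda: add p12.
From p7 via lambda: add p9, p14.
From p9 via lambda: add p5.
From p5 via lambda: add p16.
From p16 via lambda: add p11.
From p11 via lambda: add p13.
From p13 via lambda: add p4.
No new states can be added; the closed set is {p0, p3, p4, p5, p7, p9, p11, p12, p13, p14, p16}.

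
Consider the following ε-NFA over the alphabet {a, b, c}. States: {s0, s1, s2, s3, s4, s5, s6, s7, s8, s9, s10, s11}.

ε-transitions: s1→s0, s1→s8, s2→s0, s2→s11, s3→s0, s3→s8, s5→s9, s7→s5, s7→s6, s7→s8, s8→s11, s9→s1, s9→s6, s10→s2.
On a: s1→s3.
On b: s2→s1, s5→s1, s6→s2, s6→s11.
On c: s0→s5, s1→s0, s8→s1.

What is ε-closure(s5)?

{s0, s1, s5, s6, s8, s9, s11}

Start with {s5}.
From s5 via ε: add s9.
From s9 via ε: add s1, s6.
From s1 via ε: add s0, s8.
From s8 via ε: add s11.
No new states can be added; the closed set is {s0, s1, s5, s6, s8, s9, s11}.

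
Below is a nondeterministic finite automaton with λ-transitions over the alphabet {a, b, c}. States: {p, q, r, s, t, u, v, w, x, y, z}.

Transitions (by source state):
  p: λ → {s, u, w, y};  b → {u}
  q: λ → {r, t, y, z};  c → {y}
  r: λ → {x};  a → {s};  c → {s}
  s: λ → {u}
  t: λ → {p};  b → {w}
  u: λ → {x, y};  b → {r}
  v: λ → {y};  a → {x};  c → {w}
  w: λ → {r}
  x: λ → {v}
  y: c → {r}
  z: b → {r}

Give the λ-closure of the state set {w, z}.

Start with {w, z}.
From w via λ: add r.
From r via λ: add x.
From x via λ: add v.
From v via λ: add y.
No new states can be added; the closed set is {r, v, w, x, y, z}.

{r, v, w, x, y, z}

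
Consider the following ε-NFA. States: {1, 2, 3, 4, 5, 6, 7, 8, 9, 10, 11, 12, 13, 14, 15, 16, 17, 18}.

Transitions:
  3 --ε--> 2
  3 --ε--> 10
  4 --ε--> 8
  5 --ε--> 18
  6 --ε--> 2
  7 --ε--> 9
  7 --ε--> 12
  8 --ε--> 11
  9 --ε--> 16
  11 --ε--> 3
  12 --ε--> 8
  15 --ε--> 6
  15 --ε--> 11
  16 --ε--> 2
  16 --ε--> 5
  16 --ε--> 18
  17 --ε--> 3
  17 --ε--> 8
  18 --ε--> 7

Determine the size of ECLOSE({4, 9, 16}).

Start with {4, 9, 16}.
From 4 via ε: add 8.
From 16 via ε: add 2, 5, 18.
From 8 via ε: add 11.
From 18 via ε: add 7.
From 7 via ε: add 12.
From 11 via ε: add 3.
From 3 via ε: add 10.
ε-closure = {2, 3, 4, 5, 7, 8, 9, 10, 11, 12, 16, 18}, which has 12 states.

12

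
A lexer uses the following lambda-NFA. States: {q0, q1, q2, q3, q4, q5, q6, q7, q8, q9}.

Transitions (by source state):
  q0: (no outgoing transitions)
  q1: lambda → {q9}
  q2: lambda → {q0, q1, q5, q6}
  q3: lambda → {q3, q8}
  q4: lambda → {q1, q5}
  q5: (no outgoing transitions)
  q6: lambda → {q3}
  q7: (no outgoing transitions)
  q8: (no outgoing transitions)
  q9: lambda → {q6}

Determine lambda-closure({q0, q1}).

{q0, q1, q3, q6, q8, q9}

Start with {q0, q1}.
From q1 via lambda: add q9.
From q9 via lambda: add q6.
From q6 via lambda: add q3.
From q3 via lambda: add q8.
No new states can be added; the closed set is {q0, q1, q3, q6, q8, q9}.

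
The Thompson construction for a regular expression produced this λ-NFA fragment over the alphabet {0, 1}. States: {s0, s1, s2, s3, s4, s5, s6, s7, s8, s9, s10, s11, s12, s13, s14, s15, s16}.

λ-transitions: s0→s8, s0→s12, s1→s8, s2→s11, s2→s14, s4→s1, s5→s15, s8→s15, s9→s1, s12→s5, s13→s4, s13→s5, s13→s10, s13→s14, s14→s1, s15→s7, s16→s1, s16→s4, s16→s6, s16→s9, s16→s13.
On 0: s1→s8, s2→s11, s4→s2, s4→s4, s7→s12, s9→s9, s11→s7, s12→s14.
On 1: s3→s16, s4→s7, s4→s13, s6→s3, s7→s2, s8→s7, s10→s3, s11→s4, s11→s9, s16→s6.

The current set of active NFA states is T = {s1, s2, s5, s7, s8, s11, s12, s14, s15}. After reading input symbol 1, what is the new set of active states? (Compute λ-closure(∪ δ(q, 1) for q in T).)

s7 on 1 → {s2}.
s8 on 1 → {s7}.
s11 on 1 → {s4, s9}.
No 1-transition from s1, s2, s5, s12, s14, s15.
Union after reading 1: {s2, s4, s7, s9}.
Now take the λ-closure:
From s2 via λ: add s11, s14.
From s4 via λ: add s1.
From s1 via λ: add s8.
From s8 via λ: add s15.
No new states can be added; the closed set is {s1, s2, s4, s7, s8, s9, s11, s14, s15}.

{s1, s2, s4, s7, s8, s9, s11, s14, s15}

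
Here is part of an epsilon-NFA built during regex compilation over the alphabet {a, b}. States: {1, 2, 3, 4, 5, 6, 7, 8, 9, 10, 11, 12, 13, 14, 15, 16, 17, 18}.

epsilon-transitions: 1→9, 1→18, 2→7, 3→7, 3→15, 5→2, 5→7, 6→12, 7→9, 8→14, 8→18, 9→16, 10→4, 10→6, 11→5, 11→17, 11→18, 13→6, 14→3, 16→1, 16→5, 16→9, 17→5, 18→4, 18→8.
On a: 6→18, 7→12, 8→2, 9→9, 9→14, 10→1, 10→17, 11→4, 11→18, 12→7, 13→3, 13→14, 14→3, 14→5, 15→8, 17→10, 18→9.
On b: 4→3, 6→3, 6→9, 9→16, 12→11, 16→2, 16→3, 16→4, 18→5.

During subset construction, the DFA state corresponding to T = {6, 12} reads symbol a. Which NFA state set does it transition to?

6 on a → {18}.
12 on a → {7}.
Union after reading a: {7, 18}.
Now take the epsilon-closure:
From 7 via epsilon: add 9.
From 18 via epsilon: add 4, 8.
From 8 via epsilon: add 14.
From 9 via epsilon: add 16.
From 14 via epsilon: add 3.
From 16 via epsilon: add 1, 5.
From 3 via epsilon: add 15.
From 5 via epsilon: add 2.
No new states can be added; the closed set is {1, 2, 3, 4, 5, 7, 8, 9, 14, 15, 16, 18}.

{1, 2, 3, 4, 5, 7, 8, 9, 14, 15, 16, 18}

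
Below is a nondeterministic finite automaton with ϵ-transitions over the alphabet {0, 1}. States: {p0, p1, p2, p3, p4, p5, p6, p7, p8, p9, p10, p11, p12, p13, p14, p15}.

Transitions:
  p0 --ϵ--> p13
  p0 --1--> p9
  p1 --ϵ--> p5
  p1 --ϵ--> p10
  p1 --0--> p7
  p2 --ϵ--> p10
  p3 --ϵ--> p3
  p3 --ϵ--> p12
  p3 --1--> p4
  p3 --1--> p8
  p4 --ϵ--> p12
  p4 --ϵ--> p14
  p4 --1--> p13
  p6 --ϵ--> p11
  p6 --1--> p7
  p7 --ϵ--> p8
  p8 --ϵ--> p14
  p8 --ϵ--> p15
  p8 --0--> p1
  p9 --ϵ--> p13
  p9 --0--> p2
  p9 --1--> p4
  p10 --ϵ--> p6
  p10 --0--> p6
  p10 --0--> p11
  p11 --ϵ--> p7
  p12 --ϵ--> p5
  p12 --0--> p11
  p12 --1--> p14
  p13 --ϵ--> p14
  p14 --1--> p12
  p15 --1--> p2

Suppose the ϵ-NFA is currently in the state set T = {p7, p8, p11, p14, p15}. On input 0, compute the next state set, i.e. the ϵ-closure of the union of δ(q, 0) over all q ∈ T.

{p1, p5, p6, p7, p8, p10, p11, p14, p15}

p8 on 0 → {p1}.
No 0-transition from p7, p11, p14, p15.
Union after reading 0: {p1}.
Now take the ϵ-closure:
From p1 via ϵ: add p5, p10.
From p10 via ϵ: add p6.
From p6 via ϵ: add p11.
From p11 via ϵ: add p7.
From p7 via ϵ: add p8.
From p8 via ϵ: add p14, p15.
No new states can be added; the closed set is {p1, p5, p6, p7, p8, p10, p11, p14, p15}.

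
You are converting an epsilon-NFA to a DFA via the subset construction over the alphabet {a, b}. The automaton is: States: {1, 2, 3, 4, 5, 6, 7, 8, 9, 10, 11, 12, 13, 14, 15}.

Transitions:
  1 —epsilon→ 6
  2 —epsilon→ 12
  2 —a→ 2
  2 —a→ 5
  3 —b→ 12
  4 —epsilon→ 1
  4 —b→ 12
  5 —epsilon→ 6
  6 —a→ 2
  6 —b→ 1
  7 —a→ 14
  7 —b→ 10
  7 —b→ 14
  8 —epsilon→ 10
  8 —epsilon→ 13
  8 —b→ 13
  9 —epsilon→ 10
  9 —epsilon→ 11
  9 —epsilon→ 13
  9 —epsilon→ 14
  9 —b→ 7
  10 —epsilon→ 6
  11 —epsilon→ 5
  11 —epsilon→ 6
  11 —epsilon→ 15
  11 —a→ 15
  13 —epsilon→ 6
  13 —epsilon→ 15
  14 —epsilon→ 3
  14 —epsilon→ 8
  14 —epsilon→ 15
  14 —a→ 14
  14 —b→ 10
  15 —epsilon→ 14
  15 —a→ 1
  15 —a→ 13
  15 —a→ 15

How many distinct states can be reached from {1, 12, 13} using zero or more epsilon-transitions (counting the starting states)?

Start with {1, 12, 13}.
From 1 via epsilon: add 6.
From 13 via epsilon: add 15.
From 15 via epsilon: add 14.
From 14 via epsilon: add 3, 8.
From 8 via epsilon: add 10.
epsilon-closure = {1, 3, 6, 8, 10, 12, 13, 14, 15}, which has 9 states.

9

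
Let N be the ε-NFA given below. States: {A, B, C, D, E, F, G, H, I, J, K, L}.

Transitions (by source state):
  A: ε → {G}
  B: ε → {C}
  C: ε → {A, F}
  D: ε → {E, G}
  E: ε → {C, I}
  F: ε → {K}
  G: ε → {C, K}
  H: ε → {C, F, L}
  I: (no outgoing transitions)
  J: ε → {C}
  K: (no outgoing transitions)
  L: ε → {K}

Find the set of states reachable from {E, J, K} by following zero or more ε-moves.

Start with {E, J, K}.
From E via ε: add C, I.
From C via ε: add A, F.
From A via ε: add G.
No new states can be added; the closed set is {A, C, E, F, G, I, J, K}.

{A, C, E, F, G, I, J, K}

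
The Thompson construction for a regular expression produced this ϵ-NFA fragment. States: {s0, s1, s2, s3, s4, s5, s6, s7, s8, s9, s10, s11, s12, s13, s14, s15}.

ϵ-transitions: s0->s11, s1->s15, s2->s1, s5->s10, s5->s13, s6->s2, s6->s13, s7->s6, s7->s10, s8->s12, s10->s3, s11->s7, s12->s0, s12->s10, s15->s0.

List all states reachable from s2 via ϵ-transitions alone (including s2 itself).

{s0, s1, s2, s3, s6, s7, s10, s11, s13, s15}

Start with {s2}.
From s2 via ϵ: add s1.
From s1 via ϵ: add s15.
From s15 via ϵ: add s0.
From s0 via ϵ: add s11.
From s11 via ϵ: add s7.
From s7 via ϵ: add s6, s10.
From s6 via ϵ: add s13.
From s10 via ϵ: add s3.
No new states can be added; the closed set is {s0, s1, s2, s3, s6, s7, s10, s11, s13, s15}.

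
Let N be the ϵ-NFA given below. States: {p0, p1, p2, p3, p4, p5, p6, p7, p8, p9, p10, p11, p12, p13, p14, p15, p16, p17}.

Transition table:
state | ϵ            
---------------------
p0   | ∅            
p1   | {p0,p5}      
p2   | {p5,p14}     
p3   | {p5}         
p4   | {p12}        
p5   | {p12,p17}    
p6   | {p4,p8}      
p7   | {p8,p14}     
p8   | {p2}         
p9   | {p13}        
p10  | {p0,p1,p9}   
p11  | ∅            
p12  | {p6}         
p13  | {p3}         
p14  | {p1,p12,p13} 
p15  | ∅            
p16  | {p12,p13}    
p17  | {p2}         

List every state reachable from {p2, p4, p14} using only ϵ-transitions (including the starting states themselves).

{p0, p1, p2, p3, p4, p5, p6, p8, p12, p13, p14, p17}

Start with {p2, p4, p14}.
From p2 via ϵ: add p5.
From p4 via ϵ: add p12.
From p14 via ϵ: add p1, p13.
From p1 via ϵ: add p0.
From p5 via ϵ: add p17.
From p12 via ϵ: add p6.
From p13 via ϵ: add p3.
From p6 via ϵ: add p8.
No new states can be added; the closed set is {p0, p1, p2, p3, p4, p5, p6, p8, p12, p13, p14, p17}.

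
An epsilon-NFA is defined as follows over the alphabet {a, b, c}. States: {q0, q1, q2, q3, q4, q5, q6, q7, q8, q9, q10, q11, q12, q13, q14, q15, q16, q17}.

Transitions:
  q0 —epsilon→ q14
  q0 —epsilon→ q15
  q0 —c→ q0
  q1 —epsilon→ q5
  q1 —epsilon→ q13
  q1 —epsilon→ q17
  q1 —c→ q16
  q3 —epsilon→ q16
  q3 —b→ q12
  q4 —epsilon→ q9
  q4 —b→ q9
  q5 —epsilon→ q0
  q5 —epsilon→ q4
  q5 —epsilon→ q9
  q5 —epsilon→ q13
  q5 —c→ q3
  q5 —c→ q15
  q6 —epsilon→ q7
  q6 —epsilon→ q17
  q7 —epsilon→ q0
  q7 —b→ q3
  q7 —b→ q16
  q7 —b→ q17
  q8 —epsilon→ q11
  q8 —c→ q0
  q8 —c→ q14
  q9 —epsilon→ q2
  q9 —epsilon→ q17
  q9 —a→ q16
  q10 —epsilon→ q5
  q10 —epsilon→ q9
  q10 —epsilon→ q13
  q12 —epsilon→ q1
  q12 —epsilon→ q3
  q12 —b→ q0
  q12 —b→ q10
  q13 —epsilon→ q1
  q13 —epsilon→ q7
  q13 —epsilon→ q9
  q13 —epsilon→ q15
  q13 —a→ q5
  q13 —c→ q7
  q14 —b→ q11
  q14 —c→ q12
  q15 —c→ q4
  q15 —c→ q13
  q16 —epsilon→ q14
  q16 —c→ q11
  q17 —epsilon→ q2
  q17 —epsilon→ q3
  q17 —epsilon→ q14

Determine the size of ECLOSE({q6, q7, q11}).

Start with {q6, q7, q11}.
From q6 via epsilon: add q17.
From q7 via epsilon: add q0.
From q0 via epsilon: add q14, q15.
From q17 via epsilon: add q2, q3.
From q3 via epsilon: add q16.
epsilon-closure = {q0, q2, q3, q6, q7, q11, q14, q15, q16, q17}, which has 10 states.

10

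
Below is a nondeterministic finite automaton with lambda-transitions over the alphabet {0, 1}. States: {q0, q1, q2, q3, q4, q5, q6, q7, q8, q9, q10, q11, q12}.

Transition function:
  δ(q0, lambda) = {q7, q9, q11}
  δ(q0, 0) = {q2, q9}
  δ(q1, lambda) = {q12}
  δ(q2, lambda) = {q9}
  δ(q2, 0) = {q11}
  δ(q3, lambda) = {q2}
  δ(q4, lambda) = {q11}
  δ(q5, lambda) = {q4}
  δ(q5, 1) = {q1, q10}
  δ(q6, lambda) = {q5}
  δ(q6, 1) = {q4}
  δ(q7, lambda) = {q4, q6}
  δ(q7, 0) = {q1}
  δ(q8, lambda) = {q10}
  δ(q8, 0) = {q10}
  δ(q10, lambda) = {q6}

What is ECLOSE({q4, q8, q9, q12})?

Start with {q4, q8, q9, q12}.
From q4 via lambda: add q11.
From q8 via lambda: add q10.
From q10 via lambda: add q6.
From q6 via lambda: add q5.
No new states can be added; the closed set is {q4, q5, q6, q8, q9, q10, q11, q12}.

{q4, q5, q6, q8, q9, q10, q11, q12}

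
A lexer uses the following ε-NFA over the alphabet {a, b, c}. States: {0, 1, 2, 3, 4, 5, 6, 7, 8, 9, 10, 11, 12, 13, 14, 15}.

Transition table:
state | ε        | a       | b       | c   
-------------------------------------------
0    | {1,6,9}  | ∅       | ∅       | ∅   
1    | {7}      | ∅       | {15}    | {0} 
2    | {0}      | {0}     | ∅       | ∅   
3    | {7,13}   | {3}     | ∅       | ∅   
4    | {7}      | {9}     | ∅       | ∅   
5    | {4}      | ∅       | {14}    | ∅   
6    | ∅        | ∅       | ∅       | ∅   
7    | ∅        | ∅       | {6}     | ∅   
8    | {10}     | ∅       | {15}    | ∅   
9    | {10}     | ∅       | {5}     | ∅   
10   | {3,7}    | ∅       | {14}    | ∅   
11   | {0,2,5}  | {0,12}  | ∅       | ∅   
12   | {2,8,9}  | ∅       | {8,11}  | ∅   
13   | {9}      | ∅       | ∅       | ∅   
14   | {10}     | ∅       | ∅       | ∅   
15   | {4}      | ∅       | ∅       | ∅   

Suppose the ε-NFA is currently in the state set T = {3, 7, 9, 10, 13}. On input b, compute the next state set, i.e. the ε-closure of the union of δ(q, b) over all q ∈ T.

{3, 4, 5, 6, 7, 9, 10, 13, 14}

7 on b → {6}.
9 on b → {5}.
10 on b → {14}.
No b-transition from 3, 13.
Union after reading b: {5, 6, 14}.
Now take the ε-closure:
From 5 via ε: add 4.
From 14 via ε: add 10.
From 4 via ε: add 7.
From 10 via ε: add 3.
From 3 via ε: add 13.
From 13 via ε: add 9.
No new states can be added; the closed set is {3, 4, 5, 6, 7, 9, 10, 13, 14}.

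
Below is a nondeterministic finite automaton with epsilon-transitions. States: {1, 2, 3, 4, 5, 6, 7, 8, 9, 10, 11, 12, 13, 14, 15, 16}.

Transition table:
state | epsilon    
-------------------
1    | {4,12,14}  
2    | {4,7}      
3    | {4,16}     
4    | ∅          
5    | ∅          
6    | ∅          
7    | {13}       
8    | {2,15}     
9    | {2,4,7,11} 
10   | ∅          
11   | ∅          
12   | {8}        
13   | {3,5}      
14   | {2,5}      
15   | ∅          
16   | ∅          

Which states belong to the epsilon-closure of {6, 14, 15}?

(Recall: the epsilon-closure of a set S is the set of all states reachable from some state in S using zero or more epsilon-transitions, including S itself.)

Start with {6, 14, 15}.
From 14 via epsilon: add 2, 5.
From 2 via epsilon: add 4, 7.
From 7 via epsilon: add 13.
From 13 via epsilon: add 3.
From 3 via epsilon: add 16.
No new states can be added; the closed set is {2, 3, 4, 5, 6, 7, 13, 14, 15, 16}.

{2, 3, 4, 5, 6, 7, 13, 14, 15, 16}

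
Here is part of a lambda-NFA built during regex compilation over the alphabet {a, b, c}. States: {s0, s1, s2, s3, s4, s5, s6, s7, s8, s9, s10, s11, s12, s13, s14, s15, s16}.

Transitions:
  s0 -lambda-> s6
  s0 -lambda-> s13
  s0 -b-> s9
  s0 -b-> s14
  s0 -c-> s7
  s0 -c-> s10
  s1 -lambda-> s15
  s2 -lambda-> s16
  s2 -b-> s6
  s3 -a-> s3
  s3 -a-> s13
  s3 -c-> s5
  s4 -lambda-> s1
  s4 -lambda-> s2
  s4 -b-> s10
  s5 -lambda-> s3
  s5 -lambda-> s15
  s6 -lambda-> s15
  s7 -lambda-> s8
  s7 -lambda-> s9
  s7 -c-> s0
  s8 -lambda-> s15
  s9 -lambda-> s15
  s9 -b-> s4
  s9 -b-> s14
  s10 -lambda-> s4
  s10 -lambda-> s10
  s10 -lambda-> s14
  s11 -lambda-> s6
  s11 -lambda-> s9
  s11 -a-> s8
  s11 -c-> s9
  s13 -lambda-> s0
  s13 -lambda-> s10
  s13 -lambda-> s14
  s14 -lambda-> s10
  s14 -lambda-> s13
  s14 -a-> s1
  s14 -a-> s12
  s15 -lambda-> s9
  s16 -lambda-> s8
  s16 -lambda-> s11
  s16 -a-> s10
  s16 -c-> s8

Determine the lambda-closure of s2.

Start with {s2}.
From s2 via lambda: add s16.
From s16 via lambda: add s8, s11.
From s8 via lambda: add s15.
From s11 via lambda: add s6, s9.
No new states can be added; the closed set is {s2, s6, s8, s9, s11, s15, s16}.

{s2, s6, s8, s9, s11, s15, s16}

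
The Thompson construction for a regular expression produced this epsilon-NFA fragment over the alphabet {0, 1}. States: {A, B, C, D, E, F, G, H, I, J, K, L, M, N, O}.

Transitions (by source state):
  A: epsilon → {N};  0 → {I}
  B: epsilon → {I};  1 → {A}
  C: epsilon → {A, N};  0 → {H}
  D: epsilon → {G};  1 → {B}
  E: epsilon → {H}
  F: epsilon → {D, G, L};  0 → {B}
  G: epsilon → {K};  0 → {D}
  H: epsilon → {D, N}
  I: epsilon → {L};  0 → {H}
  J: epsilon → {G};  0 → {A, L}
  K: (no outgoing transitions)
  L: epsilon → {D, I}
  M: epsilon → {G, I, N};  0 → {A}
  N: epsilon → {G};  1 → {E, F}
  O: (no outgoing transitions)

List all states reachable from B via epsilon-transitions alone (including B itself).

Start with {B}.
From B via epsilon: add I.
From I via epsilon: add L.
From L via epsilon: add D.
From D via epsilon: add G.
From G via epsilon: add K.
No new states can be added; the closed set is {B, D, G, I, K, L}.

{B, D, G, I, K, L}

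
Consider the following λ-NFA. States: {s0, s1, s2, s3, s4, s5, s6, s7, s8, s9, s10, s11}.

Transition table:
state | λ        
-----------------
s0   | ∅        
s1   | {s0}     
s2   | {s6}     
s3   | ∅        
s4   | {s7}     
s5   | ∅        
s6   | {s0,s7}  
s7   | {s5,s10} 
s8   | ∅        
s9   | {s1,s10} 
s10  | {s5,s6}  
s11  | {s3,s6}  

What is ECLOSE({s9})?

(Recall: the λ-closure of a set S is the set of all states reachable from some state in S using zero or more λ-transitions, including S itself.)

{s0, s1, s5, s6, s7, s9, s10}

Start with {s9}.
From s9 via λ: add s1, s10.
From s1 via λ: add s0.
From s10 via λ: add s5, s6.
From s6 via λ: add s7.
No new states can be added; the closed set is {s0, s1, s5, s6, s7, s9, s10}.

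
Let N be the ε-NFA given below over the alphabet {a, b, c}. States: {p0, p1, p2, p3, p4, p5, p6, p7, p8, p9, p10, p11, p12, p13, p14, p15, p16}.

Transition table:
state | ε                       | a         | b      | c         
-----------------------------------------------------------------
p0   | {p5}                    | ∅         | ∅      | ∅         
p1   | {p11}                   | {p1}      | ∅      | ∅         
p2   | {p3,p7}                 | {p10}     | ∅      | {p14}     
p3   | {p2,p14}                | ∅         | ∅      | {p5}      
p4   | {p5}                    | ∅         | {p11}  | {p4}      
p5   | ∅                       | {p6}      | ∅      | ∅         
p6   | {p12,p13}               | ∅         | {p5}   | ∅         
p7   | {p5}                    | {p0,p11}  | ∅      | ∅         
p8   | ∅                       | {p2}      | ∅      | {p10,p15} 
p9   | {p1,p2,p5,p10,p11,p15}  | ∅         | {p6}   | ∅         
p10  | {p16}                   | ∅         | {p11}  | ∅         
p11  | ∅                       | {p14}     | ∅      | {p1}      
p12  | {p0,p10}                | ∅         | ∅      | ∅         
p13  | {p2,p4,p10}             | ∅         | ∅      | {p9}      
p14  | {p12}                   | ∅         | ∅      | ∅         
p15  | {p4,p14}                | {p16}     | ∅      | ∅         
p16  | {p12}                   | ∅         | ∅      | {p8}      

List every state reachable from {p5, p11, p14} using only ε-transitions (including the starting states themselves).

Start with {p5, p11, p14}.
From p14 via ε: add p12.
From p12 via ε: add p0, p10.
From p10 via ε: add p16.
No new states can be added; the closed set is {p0, p5, p10, p11, p12, p14, p16}.

{p0, p5, p10, p11, p12, p14, p16}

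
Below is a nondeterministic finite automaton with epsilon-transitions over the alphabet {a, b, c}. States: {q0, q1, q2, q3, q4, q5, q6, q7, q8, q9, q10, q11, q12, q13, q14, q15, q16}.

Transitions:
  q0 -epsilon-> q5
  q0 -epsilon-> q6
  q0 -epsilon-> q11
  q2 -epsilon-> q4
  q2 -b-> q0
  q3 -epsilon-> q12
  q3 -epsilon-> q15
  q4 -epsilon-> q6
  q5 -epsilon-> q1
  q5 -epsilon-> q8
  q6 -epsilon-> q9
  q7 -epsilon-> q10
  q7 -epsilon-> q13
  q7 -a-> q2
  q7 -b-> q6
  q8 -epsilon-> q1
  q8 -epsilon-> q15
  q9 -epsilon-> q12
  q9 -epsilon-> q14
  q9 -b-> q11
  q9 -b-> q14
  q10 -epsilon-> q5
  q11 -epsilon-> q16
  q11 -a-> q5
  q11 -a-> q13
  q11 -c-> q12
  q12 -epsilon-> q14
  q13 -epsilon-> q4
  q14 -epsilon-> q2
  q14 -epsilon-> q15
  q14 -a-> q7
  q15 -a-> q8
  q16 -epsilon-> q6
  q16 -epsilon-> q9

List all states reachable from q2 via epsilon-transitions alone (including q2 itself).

Start with {q2}.
From q2 via epsilon: add q4.
From q4 via epsilon: add q6.
From q6 via epsilon: add q9.
From q9 via epsilon: add q12, q14.
From q14 via epsilon: add q15.
No new states can be added; the closed set is {q2, q4, q6, q9, q12, q14, q15}.

{q2, q4, q6, q9, q12, q14, q15}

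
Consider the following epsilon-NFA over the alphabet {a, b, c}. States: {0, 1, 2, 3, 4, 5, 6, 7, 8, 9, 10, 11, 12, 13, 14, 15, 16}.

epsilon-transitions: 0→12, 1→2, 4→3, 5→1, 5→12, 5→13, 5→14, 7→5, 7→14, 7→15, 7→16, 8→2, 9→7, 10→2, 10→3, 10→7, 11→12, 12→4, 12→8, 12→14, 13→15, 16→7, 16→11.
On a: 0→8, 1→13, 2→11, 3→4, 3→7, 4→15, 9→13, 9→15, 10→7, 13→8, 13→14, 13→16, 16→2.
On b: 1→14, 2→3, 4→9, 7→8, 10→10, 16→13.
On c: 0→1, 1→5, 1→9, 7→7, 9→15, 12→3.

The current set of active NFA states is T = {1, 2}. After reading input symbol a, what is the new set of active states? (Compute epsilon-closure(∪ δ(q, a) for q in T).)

1 on a → {13}.
2 on a → {11}.
Union after reading a: {11, 13}.
Now take the epsilon-closure:
From 11 via epsilon: add 12.
From 13 via epsilon: add 15.
From 12 via epsilon: add 4, 8, 14.
From 4 via epsilon: add 3.
From 8 via epsilon: add 2.
No new states can be added; the closed set is {2, 3, 4, 8, 11, 12, 13, 14, 15}.

{2, 3, 4, 8, 11, 12, 13, 14, 15}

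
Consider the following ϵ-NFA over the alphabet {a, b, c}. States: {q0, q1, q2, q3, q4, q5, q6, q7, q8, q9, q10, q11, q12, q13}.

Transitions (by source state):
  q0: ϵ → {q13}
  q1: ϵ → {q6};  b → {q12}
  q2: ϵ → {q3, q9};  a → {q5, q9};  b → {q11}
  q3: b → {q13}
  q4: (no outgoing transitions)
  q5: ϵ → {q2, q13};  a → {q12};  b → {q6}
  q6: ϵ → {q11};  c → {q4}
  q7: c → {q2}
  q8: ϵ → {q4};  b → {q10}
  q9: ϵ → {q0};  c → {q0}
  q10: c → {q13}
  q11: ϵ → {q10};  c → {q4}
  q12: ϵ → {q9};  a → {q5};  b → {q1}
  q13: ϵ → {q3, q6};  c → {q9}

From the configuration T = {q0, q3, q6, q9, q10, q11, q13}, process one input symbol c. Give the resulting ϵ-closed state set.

q6 on c → {q4}.
q9 on c → {q0}.
q10 on c → {q13}.
q11 on c → {q4}.
q13 on c → {q9}.
No c-transition from q0, q3.
Union after reading c: {q0, q4, q9, q13}.
Now take the ϵ-closure:
From q13 via ϵ: add q3, q6.
From q6 via ϵ: add q11.
From q11 via ϵ: add q10.
No new states can be added; the closed set is {q0, q3, q4, q6, q9, q10, q11, q13}.

{q0, q3, q4, q6, q9, q10, q11, q13}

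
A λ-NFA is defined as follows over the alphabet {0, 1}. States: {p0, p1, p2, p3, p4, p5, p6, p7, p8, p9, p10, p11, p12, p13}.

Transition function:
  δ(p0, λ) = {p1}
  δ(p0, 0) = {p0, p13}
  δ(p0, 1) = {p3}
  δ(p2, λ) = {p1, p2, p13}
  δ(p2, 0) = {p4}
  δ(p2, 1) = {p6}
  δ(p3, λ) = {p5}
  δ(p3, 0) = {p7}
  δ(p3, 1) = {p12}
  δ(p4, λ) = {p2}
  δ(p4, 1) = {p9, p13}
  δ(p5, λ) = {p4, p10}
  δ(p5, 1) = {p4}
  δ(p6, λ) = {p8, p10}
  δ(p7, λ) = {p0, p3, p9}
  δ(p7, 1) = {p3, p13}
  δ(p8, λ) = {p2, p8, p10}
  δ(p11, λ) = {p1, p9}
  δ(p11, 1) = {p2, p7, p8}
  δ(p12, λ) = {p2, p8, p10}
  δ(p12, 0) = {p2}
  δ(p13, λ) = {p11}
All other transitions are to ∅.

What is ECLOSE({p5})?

Start with {p5}.
From p5 via λ: add p4, p10.
From p4 via λ: add p2.
From p2 via λ: add p1, p13.
From p13 via λ: add p11.
From p11 via λ: add p9.
No new states can be added; the closed set is {p1, p2, p4, p5, p9, p10, p11, p13}.

{p1, p2, p4, p5, p9, p10, p11, p13}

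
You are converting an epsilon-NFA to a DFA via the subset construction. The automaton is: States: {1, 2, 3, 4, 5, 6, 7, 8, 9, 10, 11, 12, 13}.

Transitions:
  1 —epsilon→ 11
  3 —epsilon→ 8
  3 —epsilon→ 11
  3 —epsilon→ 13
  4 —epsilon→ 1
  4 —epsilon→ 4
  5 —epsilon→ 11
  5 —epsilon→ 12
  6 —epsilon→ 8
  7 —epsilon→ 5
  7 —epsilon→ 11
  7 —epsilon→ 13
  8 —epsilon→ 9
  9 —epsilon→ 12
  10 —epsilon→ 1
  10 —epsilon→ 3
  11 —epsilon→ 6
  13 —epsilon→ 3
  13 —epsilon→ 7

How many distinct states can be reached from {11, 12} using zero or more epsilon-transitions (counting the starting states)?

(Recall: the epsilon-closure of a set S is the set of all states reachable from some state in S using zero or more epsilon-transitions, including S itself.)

Start with {11, 12}.
From 11 via epsilon: add 6.
From 6 via epsilon: add 8.
From 8 via epsilon: add 9.
epsilon-closure = {6, 8, 9, 11, 12}, which has 5 states.

5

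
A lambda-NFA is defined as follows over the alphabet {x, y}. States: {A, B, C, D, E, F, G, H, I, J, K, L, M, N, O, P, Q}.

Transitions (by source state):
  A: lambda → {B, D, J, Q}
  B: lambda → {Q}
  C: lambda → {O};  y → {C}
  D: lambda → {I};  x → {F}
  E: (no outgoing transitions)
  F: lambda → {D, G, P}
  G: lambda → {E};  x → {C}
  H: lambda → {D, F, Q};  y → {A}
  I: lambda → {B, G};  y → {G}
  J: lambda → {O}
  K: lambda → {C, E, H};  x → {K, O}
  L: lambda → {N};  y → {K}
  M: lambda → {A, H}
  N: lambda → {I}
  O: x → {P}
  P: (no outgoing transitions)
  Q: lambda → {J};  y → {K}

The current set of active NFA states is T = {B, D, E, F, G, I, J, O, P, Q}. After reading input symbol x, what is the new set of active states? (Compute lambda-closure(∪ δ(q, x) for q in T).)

{B, C, D, E, F, G, I, J, O, P, Q}

D on x → {F}.
G on x → {C}.
O on x → {P}.
No x-transition from B, E, F, I, J, P, Q.
Union after reading x: {C, F, P}.
Now take the lambda-closure:
From C via lambda: add O.
From F via lambda: add D, G.
From D via lambda: add I.
From G via lambda: add E.
From I via lambda: add B.
From B via lambda: add Q.
From Q via lambda: add J.
No new states can be added; the closed set is {B, C, D, E, F, G, I, J, O, P, Q}.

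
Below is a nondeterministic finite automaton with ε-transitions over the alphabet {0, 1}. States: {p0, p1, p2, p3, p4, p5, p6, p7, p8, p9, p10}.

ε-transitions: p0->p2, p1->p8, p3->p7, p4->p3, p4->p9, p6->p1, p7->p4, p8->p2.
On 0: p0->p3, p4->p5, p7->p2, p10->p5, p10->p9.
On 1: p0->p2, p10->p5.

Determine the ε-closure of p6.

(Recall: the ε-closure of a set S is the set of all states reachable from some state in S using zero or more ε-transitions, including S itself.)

{p1, p2, p6, p8}

Start with {p6}.
From p6 via ε: add p1.
From p1 via ε: add p8.
From p8 via ε: add p2.
No new states can be added; the closed set is {p1, p2, p6, p8}.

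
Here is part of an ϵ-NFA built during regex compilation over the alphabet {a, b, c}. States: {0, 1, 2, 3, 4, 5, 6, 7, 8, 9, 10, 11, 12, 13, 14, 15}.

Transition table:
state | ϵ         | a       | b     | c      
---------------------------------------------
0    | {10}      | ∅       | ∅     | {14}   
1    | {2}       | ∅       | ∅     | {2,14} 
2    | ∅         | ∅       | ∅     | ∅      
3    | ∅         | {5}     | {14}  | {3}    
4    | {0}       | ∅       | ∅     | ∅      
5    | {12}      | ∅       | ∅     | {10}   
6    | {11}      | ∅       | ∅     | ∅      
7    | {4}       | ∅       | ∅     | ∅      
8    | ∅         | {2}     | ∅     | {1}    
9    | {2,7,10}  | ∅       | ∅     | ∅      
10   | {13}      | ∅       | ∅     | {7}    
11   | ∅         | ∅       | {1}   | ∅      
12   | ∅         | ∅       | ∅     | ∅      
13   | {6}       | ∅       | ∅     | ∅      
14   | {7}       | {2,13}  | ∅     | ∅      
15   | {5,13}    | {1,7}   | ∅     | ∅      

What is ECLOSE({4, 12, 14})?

{0, 4, 6, 7, 10, 11, 12, 13, 14}

Start with {4, 12, 14}.
From 4 via ϵ: add 0.
From 14 via ϵ: add 7.
From 0 via ϵ: add 10.
From 10 via ϵ: add 13.
From 13 via ϵ: add 6.
From 6 via ϵ: add 11.
No new states can be added; the closed set is {0, 4, 6, 7, 10, 11, 12, 13, 14}.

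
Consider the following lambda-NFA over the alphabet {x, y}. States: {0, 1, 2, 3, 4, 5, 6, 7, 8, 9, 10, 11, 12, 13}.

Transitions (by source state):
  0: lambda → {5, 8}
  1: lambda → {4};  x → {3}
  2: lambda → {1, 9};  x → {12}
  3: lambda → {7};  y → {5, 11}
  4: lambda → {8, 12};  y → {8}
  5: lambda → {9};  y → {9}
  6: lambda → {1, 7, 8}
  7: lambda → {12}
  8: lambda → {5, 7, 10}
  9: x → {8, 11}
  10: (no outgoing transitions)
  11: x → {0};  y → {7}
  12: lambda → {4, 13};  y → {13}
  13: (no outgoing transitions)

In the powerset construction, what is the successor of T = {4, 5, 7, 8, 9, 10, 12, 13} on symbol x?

9 on x → {8, 11}.
No x-transition from 4, 5, 7, 8, 10, 12, 13.
Union after reading x: {8, 11}.
Now take the lambda-closure:
From 8 via lambda: add 5, 7, 10.
From 5 via lambda: add 9.
From 7 via lambda: add 12.
From 12 via lambda: add 4, 13.
No new states can be added; the closed set is {4, 5, 7, 8, 9, 10, 11, 12, 13}.

{4, 5, 7, 8, 9, 10, 11, 12, 13}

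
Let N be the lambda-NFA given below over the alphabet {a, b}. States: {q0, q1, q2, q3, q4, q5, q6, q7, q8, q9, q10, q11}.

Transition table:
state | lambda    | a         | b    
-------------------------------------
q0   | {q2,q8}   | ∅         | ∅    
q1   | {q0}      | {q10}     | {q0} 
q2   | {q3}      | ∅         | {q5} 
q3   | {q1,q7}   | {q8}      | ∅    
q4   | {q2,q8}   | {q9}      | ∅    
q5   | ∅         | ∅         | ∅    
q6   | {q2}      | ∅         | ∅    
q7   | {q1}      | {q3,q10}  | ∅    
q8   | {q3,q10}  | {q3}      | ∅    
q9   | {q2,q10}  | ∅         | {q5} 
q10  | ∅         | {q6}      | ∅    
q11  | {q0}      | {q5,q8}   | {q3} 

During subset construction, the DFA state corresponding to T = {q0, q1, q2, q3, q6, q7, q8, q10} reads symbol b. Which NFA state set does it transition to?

{q0, q1, q2, q3, q5, q7, q8, q10}

q1 on b → {q0}.
q2 on b → {q5}.
No b-transition from q0, q3, q6, q7, q8, q10.
Union after reading b: {q0, q5}.
Now take the lambda-closure:
From q0 via lambda: add q2, q8.
From q2 via lambda: add q3.
From q8 via lambda: add q10.
From q3 via lambda: add q1, q7.
No new states can be added; the closed set is {q0, q1, q2, q3, q5, q7, q8, q10}.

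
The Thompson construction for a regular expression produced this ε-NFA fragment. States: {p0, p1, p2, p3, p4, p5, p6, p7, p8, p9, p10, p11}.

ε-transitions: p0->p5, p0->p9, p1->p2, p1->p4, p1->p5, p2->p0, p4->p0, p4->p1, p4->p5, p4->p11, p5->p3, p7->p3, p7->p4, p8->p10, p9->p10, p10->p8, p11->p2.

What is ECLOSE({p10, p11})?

Start with {p10, p11}.
From p10 via ε: add p8.
From p11 via ε: add p2.
From p2 via ε: add p0.
From p0 via ε: add p5, p9.
From p5 via ε: add p3.
No new states can be added; the closed set is {p0, p2, p3, p5, p8, p9, p10, p11}.

{p0, p2, p3, p5, p8, p9, p10, p11}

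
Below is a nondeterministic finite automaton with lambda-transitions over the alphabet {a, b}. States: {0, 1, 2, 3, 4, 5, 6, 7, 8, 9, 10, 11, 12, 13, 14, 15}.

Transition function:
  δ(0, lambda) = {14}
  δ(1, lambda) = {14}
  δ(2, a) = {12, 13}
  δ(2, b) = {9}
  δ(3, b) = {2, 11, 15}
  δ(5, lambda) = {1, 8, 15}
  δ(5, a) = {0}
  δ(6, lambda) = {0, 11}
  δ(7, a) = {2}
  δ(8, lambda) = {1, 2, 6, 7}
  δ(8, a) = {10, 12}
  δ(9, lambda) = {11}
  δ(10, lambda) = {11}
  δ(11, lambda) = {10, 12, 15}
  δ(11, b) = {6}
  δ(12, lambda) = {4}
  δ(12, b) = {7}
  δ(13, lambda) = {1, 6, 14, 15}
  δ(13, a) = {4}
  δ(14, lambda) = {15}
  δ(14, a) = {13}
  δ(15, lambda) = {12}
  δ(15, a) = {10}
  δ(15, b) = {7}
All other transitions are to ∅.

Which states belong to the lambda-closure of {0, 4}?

{0, 4, 12, 14, 15}

Start with {0, 4}.
From 0 via lambda: add 14.
From 14 via lambda: add 15.
From 15 via lambda: add 12.
No new states can be added; the closed set is {0, 4, 12, 14, 15}.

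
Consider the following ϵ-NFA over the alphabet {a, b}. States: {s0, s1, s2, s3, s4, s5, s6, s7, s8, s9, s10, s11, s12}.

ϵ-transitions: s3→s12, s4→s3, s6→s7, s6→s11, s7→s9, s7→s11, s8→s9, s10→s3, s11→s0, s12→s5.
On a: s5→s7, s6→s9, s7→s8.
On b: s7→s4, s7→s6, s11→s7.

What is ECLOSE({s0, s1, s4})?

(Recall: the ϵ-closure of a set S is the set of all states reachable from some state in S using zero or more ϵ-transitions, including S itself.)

Start with {s0, s1, s4}.
From s4 via ϵ: add s3.
From s3 via ϵ: add s12.
From s12 via ϵ: add s5.
No new states can be added; the closed set is {s0, s1, s3, s4, s5, s12}.

{s0, s1, s3, s4, s5, s12}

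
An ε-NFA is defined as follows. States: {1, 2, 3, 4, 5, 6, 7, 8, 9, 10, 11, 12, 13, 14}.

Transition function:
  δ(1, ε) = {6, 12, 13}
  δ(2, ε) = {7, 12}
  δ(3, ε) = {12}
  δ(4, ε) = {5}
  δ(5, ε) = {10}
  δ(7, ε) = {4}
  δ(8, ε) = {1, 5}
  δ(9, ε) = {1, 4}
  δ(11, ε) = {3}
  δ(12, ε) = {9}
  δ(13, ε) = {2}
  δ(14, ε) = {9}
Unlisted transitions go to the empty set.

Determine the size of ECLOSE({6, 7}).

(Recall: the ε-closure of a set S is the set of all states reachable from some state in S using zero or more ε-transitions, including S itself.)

5

Start with {6, 7}.
From 7 via ε: add 4.
From 4 via ε: add 5.
From 5 via ε: add 10.
ε-closure = {4, 5, 6, 7, 10}, which has 5 states.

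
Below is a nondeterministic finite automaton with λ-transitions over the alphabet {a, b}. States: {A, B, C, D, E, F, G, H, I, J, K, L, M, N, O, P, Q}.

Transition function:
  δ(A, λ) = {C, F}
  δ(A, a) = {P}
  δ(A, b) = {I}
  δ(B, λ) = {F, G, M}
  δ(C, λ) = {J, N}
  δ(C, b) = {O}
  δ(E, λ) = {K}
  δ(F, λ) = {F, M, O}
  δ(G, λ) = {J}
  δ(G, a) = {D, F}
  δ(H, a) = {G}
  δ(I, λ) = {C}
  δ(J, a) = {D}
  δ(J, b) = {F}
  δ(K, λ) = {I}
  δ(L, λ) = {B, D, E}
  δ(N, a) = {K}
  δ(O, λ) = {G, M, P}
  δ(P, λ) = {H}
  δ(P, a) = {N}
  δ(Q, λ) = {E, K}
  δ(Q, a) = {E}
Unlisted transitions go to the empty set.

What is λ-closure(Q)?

{C, E, I, J, K, N, Q}

Start with {Q}.
From Q via λ: add E, K.
From K via λ: add I.
From I via λ: add C.
From C via λ: add J, N.
No new states can be added; the closed set is {C, E, I, J, K, N, Q}.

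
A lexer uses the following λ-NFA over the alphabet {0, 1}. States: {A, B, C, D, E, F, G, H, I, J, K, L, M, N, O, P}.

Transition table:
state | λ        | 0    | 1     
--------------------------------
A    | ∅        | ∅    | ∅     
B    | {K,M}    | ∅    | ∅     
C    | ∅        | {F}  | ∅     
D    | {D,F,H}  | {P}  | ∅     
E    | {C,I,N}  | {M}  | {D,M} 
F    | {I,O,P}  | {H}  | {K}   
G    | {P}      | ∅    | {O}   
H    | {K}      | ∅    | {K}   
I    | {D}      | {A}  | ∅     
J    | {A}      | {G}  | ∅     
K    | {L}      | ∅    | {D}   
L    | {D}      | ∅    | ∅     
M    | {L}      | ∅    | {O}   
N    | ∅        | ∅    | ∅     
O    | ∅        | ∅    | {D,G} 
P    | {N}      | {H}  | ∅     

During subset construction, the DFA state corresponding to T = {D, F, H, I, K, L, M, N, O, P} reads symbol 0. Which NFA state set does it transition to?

D on 0 → {P}.
F on 0 → {H}.
I on 0 → {A}.
P on 0 → {H}.
No 0-transition from H, K, L, M, N, O.
Union after reading 0: {A, H, P}.
Now take the λ-closure:
From H via λ: add K.
From P via λ: add N.
From K via λ: add L.
From L via λ: add D.
From D via λ: add F.
From F via λ: add I, O.
No new states can be added; the closed set is {A, D, F, H, I, K, L, N, O, P}.

{A, D, F, H, I, K, L, N, O, P}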